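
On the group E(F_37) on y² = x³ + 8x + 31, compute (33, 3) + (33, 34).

The two points share x = 33 and their y-coordinates satisfy 3 + 34 ≡ 0 (mod 37), so they are inverses. Their sum is the point at infinity.

O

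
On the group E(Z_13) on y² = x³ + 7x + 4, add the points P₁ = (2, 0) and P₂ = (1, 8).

(2, 0) + (1, 8). λ = (8 - 0)/(1 - 2) ≡ 8/12 mod 13. 12⁻¹ ≡ 12 (mod 13), so λ ≡ 5.
  x = λ² - 2 - 1 = 25 - 3 ≡ 9; y = λ·(2 - 9) - 0 ≡ 4. → (9, 4)

(9, 4)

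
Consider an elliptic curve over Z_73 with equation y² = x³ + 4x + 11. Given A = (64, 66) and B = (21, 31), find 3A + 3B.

(56, 33)

First 3A:
Repeated addition: build up to 3A.
2A: tangent at (64, 66): λ = (3·64² + 4)/(2·66) ≡ 28/59. 59⁻¹ ≡ 26 (mod 73) since 59·26 = 1534 ≡ 1, so λ ≡ 28·26 ≡ 71.
  x = λ² - 64 - 64 = 5041 - 128 ≡ 22; y = λ·(64 - 22) - 66 ≡ 69. → (22, 69)
3A: (22, 69) + (64, 66). λ = (66 - 69)/(64 - 22) ≡ 70/42 mod 73. 42⁻¹ ≡ 40 (mod 73) since 42·40 = 1680 ≡ 1, so λ ≡ 26.
  x = λ² - 22 - 64 = 676 - 86 ≡ 6; y = λ·(22 - 6) - 69 ≡ 55. → (6, 55)
3A = (6, 55).
Next 3B:
Repeated addition: build up to 3B.
2B: tangent at (21, 31): λ = (3·21² + 4)/(2·31) ≡ 13/62. 62⁻¹ ≡ 53 (mod 73) since 62·53 = 3286 ≡ 1, so λ ≡ 13·53 ≡ 32.
  x = λ² - 21 - 21 = 1024 - 42 ≡ 33; y = λ·(21 - 33) - 31 ≡ 23. → (33, 23)
3B: (33, 23) + (21, 31). λ = (31 - 23)/(21 - 33) ≡ 8/61 mod 73. 61⁻¹ ≡ 6 (mod 73), so λ ≡ 48.
  x = λ² - 33 - 21 = 2304 - 54 ≡ 60; y = λ·(33 - 60) - 23 ≡ 68. → (60, 68)
3B = (60, 68).
Finally 3A + 3B:
(6, 55) + (60, 68). λ = (68 - 55)/(60 - 6) ≡ 13/54 mod 73. 54⁻¹ ≡ 23 (mod 73) since 54·23 = 1242 ≡ 1, so λ ≡ 7.
  x = λ² - 6 - 60 = 49 - 66 ≡ 56; y = λ·(6 - 56) - 55 ≡ 33. → (56, 33)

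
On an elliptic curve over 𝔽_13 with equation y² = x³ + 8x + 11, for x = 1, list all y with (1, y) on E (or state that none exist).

none

x³ + 8x + 11 = 20 ≡ 7 (mod 13).
7 is a non-residue mod 13; no y exists.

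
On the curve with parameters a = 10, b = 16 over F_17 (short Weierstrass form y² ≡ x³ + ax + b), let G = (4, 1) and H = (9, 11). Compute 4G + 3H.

(5, 2)

First 4G:
Repeated addition: build up to 4G.
2G: tangent at (4, 1): λ = (3·4² + 10)/(2·1) ≡ 7/2. 2⁻¹ ≡ 9 (mod 17), so λ ≡ 7·9 ≡ 12.
  x = λ² - 4 - 4 = 144 - 8 ≡ 0; y = λ·(4 - 0) - 1 ≡ 13. → (0, 13)
3G: (0, 13) + (4, 1). λ = (1 - 13)/(4 - 0) ≡ 5/4 mod 17. 4⁻¹ ≡ 13 (mod 17) since 4·13 = 52 ≡ 1, so λ ≡ 14.
  x = λ² - 0 - 4 = 196 - 4 ≡ 5; y = λ·(0 - 5) - 13 ≡ 2. → (5, 2)
4G: (5, 2) + (4, 1). λ = (1 - 2)/(4 - 5) ≡ 16/16 mod 17. 16⁻¹ ≡ 16 (mod 17) since 16·16 = 256 ≡ 1, so λ ≡ 1.
  x = λ² - 5 - 4 = 1 - 9 ≡ 9; y = λ·(5 - 9) - 2 ≡ 11. → (9, 11)
4G = (9, 11).
Next 3H:
Repeated addition: build up to 3H.
2H: tangent at (9, 11): λ = (3·9² + 10)/(2·11) ≡ 15/5. 5⁻¹ ≡ 7 (mod 17) since 5·7 = 35 ≡ 1, so λ ≡ 15·7 ≡ 3.
  x = λ² - 9 - 9 = 9 - 18 ≡ 8; y = λ·(9 - 8) - 11 ≡ 9. → (8, 9)
3H: (8, 9) + (9, 11). λ = (11 - 9)/(9 - 8) ≡ 2/1 mod 17. 1⁻¹ ≡ 1 (mod 17), so λ ≡ 2.
  x = λ² - 8 - 9 = 4 - 17 ≡ 4; y = λ·(8 - 4) - 9 ≡ 16. → (4, 16)
3H = (4, 16).
Finally 4G + 3H:
(9, 11) + (4, 16). λ = (16 - 11)/(4 - 9) ≡ 5/12 mod 17. 12⁻¹ ≡ 10 (mod 17) since 12·10 = 120 ≡ 1, so λ ≡ 16.
  x = λ² - 9 - 4 = 256 - 13 ≡ 5; y = λ·(9 - 5) - 11 ≡ 2. → (5, 2)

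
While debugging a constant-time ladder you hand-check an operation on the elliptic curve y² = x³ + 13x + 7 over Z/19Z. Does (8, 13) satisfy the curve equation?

y² = 13² ≡ 17; x³ + 13x + 7 = 623 ≡ 15 (mod 19). 17 ≠ 15.

no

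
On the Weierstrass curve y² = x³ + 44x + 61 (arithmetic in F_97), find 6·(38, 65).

(90, 34)

Write P = (38, 65).
Double-and-add on 6 = (110)₂. Start with P = (38, 65) for the leading 1-bit.
double: tangent at (38, 65): λ = (3·38² + 44)/(2·65) ≡ 11/33. 33⁻¹ ≡ 50 (mod 97), so λ ≡ 11·50 ≡ 65.
  x = λ² - 38 - 38 = 4225 - 76 ≡ 75; y = λ·(38 - 75) - 65 ≡ 52. → (75, 52)
add P: (75, 52) + (38, 65). λ = (65 - 52)/(38 - 75) ≡ 13/60 mod 97. 60⁻¹ ≡ 76 (mod 97) since 60·76 = 4560 ≡ 1, so λ ≡ 18.
  x = λ² - 75 - 38 = 324 - 113 ≡ 17; y = λ·(75 - 17) - 52 ≡ 22. → (17, 22)
double: tangent at (17, 22): λ = (3·17² + 44)/(2·22) ≡ 38/44. 44⁻¹ ≡ 86 (mod 97), so λ ≡ 38·86 ≡ 67.
  x = λ² - 17 - 17 = 4489 - 34 ≡ 90; y = λ·(17 - 90) - 22 ≡ 34. → (90, 34)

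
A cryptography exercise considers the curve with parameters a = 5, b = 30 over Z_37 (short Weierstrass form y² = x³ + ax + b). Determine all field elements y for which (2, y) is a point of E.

14, 23

x³ + 5x + 30 = 48 ≡ 11 (mod 37).
Square roots of 11 mod 37: 14 and 23 (since 14² = 196 ≡ 11).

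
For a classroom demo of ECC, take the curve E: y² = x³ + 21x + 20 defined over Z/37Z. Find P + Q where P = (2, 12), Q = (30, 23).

(17, 31)

(2, 12) + (30, 23). λ = (23 - 12)/(30 - 2) ≡ 11/28 mod 37. 28⁻¹ ≡ 4 (mod 37), so λ ≡ 7.
  x = λ² - 2 - 30 = 49 - 32 ≡ 17; y = λ·(2 - 17) - 12 ≡ 31. → (17, 31)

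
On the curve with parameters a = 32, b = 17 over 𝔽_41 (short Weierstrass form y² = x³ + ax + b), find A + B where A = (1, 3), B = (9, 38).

(29, 18)

(1, 3) + (9, 38). λ = (38 - 3)/(9 - 1) ≡ 35/8 mod 41. 8⁻¹ ≡ 36 (mod 41) since 8·36 = 288 ≡ 1, so λ ≡ 30.
  x = λ² - 1 - 9 = 900 - 10 ≡ 29; y = λ·(1 - 29) - 3 ≡ 18. → (29, 18)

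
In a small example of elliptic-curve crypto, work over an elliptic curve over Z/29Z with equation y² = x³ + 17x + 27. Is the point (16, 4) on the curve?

yes

y² = 4² ≡ 16; x³ + 17x + 27 = 4395 ≡ 16 (mod 29). 16 = 16.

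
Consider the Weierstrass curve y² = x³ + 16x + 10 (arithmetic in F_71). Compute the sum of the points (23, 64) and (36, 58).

(37, 8)

(23, 64) + (36, 58). λ = (58 - 64)/(36 - 23) ≡ 65/13 mod 71. 13⁻¹ ≡ 11 (mod 71), so λ ≡ 5.
  x = λ² - 23 - 36 = 25 - 59 ≡ 37; y = λ·(23 - 37) - 64 ≡ 8. → (37, 8)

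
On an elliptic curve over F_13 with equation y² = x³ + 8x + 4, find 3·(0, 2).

(5, 0)

Write Q = (0, 2).
Repeated addition: build up to 3Q.
2Q: tangent at (0, 2): λ = (3·0² + 8)/(2·2) ≡ 8/4. 4⁻¹ ≡ 10 (mod 13), so λ ≡ 8·10 ≡ 2.
  x = λ² - 0 - 0 = 4 - 0 ≡ 4; y = λ·(0 - 4) - 2 ≡ 3. → (4, 3)
3Q: (4, 3) + (0, 2). λ = (2 - 3)/(0 - 4) ≡ 12/9 mod 13. 9⁻¹ ≡ 3 (mod 13) since 9·3 = 27 ≡ 1, so λ ≡ 10.
  x = λ² - 4 - 0 = 100 - 4 ≡ 5; y = λ·(4 - 5) - 3 ≡ 0. → (5, 0)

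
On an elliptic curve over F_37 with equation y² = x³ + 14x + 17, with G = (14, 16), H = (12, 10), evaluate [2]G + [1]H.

First 2G:
Repeated addition: build up to 2G.
2G: tangent at (14, 16): λ = (3·14² + 14)/(2·16) ≡ 10/32. 32⁻¹ ≡ 22 (mod 37) since 32·22 = 704 ≡ 1, so λ ≡ 10·22 ≡ 35.
  x = λ² - 14 - 14 = 1225 - 28 ≡ 13; y = λ·(14 - 13) - 16 ≡ 19. → (13, 19)
2G = (13, 19).
Finally 2G + H:
(13, 19) + (12, 10). λ = (10 - 19)/(12 - 13) ≡ 28/36 mod 37. 36⁻¹ ≡ 36 (mod 37) since 36·36 = 1296 ≡ 1, so λ ≡ 9.
  x = λ² - 13 - 12 = 81 - 25 ≡ 19; y = λ·(13 - 19) - 19 ≡ 1. → (19, 1)

(19, 1)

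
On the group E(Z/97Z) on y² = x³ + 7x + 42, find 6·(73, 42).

Write G = (73, 42).
Double-and-add on 6 = (110)₂. Start with G = (73, 42) for the leading 1-bit.
double: tangent at (73, 42): λ = (3·73² + 7)/(2·42) ≡ 86/84. 84⁻¹ ≡ 82 (mod 97), so λ ≡ 86·82 ≡ 68.
  x = λ² - 73 - 73 = 4624 - 146 ≡ 16; y = λ·(73 - 16) - 42 ≡ 51. → (16, 51)
add G: (16, 51) + (73, 42). λ = (42 - 51)/(73 - 16) ≡ 88/57 mod 97. 57⁻¹ ≡ 80 (mod 97) since 57·80 = 4560 ≡ 1, so λ ≡ 56.
  x = λ² - 16 - 73 = 3136 - 89 ≡ 40; y = λ·(16 - 40) - 51 ≡ 60. → (40, 60)
double: tangent at (40, 60): λ = (3·40² + 7)/(2·60) ≡ 54/23. 23⁻¹ ≡ 38 (mod 97), so λ ≡ 54·38 ≡ 15.
  x = λ² - 40 - 40 = 225 - 80 ≡ 48; y = λ·(40 - 48) - 60 ≡ 14. → (48, 14)

(48, 14)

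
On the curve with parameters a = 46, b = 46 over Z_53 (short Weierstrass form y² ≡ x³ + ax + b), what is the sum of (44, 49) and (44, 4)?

O

The two points share x = 44 and their y-coordinates satisfy 49 + 4 ≡ 0 (mod 53), so they are inverses. Their sum is O.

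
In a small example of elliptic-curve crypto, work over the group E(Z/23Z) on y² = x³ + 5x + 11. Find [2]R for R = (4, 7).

tangent at (4, 7): λ = (3·4² + 5)/(2·7) ≡ 7/14. 14⁻¹ ≡ 5 (mod 23) since 14·5 = 70 ≡ 1, so λ ≡ 7·5 ≡ 12.
  x = λ² - 4 - 4 = 144 - 8 ≡ 21; y = λ·(4 - 21) - 7 ≡ 19. → (21, 19)

(21, 19)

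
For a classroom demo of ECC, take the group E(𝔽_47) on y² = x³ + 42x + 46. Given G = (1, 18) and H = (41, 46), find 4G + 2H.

(10, 3)

First 4G:
Repeated addition: build up to 4G.
2G: tangent at (1, 18): λ = (3·1² + 42)/(2·18) ≡ 45/36. 36⁻¹ ≡ 17 (mod 47) since 36·17 = 612 ≡ 1, so λ ≡ 45·17 ≡ 13.
  x = λ² - 1 - 1 = 169 - 2 ≡ 26; y = λ·(1 - 26) - 18 ≡ 33. → (26, 33)
3G: (26, 33) + (1, 18). λ = (18 - 33)/(1 - 26) ≡ 32/22 mod 47. 22⁻¹ ≡ 15 (mod 47) since 22·15 = 330 ≡ 1, so λ ≡ 10.
  x = λ² - 26 - 1 = 100 - 27 ≡ 26; y = λ·(26 - 26) - 33 ≡ 14. → (26, 14)
4G: (26, 14) + (1, 18). λ = (18 - 14)/(1 - 26) ≡ 4/22 mod 47. 22⁻¹ ≡ 15 (mod 47) since 22·15 = 330 ≡ 1, so λ ≡ 13.
  x = λ² - 26 - 1 = 169 - 27 ≡ 1; y = λ·(26 - 1) - 14 ≡ 29. → (1, 29)
4G = (1, 29).
Next 2H:
Repeated addition: build up to 2H.
2H: tangent at (41, 46): λ = (3·41² + 42)/(2·46) ≡ 9/45. 45⁻¹ ≡ 23 (mod 47), so λ ≡ 9·23 ≡ 19.
  x = λ² - 41 - 41 = 361 - 82 ≡ 44; y = λ·(41 - 44) - 46 ≡ 38. → (44, 38)
2H = (44, 38).
Finally 4G + 2H:
(1, 29) + (44, 38). λ = (38 - 29)/(44 - 1) ≡ 9/43 mod 47. 43⁻¹ ≡ 35 (mod 47), so λ ≡ 33.
  x = λ² - 1 - 44 = 1089 - 45 ≡ 10; y = λ·(1 - 10) - 29 ≡ 3. → (10, 3)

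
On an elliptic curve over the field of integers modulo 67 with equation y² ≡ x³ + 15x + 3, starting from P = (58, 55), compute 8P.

Double-and-add on 8 = (1000)₂. Start with P = (58, 55) for the leading 1-bit.
double: tangent at (58, 55): λ = (3·58² + 15)/(2·55) ≡ 57/43. 43⁻¹ ≡ 53 (mod 67), so λ ≡ 57·53 ≡ 6.
  x = λ² - 58 - 58 = 36 - 116 ≡ 54; y = λ·(58 - 54) - 55 ≡ 36. → (54, 36)
double: tangent at (54, 36): λ = (3·54² + 15)/(2·36) ≡ 53/5. 5⁻¹ ≡ 27 (mod 67) since 5·27 = 135 ≡ 1, so λ ≡ 53·27 ≡ 24.
  x = λ² - 54 - 54 = 576 - 108 ≡ 66; y = λ·(54 - 66) - 36 ≡ 11. → (66, 11)
double: tangent at (66, 11): λ = (3·66² + 15)/(2·11) ≡ 18/22. 22⁻¹ ≡ 64 (mod 67), so λ ≡ 18·64 ≡ 13.
  x = λ² - 66 - 66 = 169 - 132 ≡ 37; y = λ·(66 - 37) - 11 ≡ 31. → (37, 31)

(37, 31)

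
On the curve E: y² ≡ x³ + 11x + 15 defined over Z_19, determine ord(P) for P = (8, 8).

7

2P: tangent at (8, 8): λ = (3·8² + 11)/(2·8) ≡ 13/16. 16⁻¹ ≡ 6 (mod 19), so λ ≡ 13·6 ≡ 2.
  x = λ² - 8 - 8 = 4 - 16 ≡ 7; y = λ·(8 - 7) - 8 ≡ 13. → (7, 13)
3P: (7, 13) + (8, 8). λ = (8 - 13)/(8 - 7) ≡ 14/1 mod 19. 1⁻¹ ≡ 1 (mod 19), so λ ≡ 14.
  x = λ² - 7 - 8 = 196 - 15 ≡ 10; y = λ·(7 - 10) - 13 ≡ 2. → (10, 2)
4P: (10, 2) + (8, 8). λ = (8 - 2)/(8 - 10) ≡ 6/17 mod 19. 17⁻¹ ≡ 9 (mod 19) since 17·9 = 153 ≡ 1, so λ ≡ 16.
  x = λ² - 10 - 8 = 256 - 18 ≡ 10; y = λ·(10 - 10) - 2 ≡ 17. → (10, 17)
5P: (10, 17) + (8, 8). λ = (8 - 17)/(8 - 10) ≡ 10/17 mod 19. 17⁻¹ ≡ 9 (mod 19), so λ ≡ 14.
  x = λ² - 10 - 8 = 196 - 18 ≡ 7; y = λ·(10 - 7) - 17 ≡ 6. → (7, 6)
6P: (7, 6) + (8, 8). λ = (8 - 6)/(8 - 7) ≡ 2/1 mod 19. 1⁻¹ ≡ 1 (mod 19) since 1·1 = 1 ≡ 1, so λ ≡ 2.
  x = λ² - 7 - 8 = 4 - 15 ≡ 8; y = λ·(7 - 8) - 6 ≡ 11. → (8, 11)
7P: (8, 11) + (8, 8): same x and y₁ ≡ -y₂, so the sum is 𝒪.
7P = 𝒪, so the order is 7.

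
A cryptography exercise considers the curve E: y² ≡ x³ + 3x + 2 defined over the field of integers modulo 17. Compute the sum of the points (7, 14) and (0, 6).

(12, 7)

(7, 14) + (0, 6). λ = (6 - 14)/(0 - 7) ≡ 9/10 mod 17. 10⁻¹ ≡ 12 (mod 17), so λ ≡ 6.
  x = λ² - 7 - 0 = 36 - 7 ≡ 12; y = λ·(7 - 12) - 14 ≡ 7. → (12, 7)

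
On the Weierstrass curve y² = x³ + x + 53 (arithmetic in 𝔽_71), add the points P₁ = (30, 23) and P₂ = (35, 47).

(12, 35)

(30, 23) + (35, 47). λ = (47 - 23)/(35 - 30) ≡ 24/5 mod 71. 5⁻¹ ≡ 57 (mod 71), so λ ≡ 19.
  x = λ² - 30 - 35 = 361 - 65 ≡ 12; y = λ·(30 - 12) - 23 ≡ 35. → (12, 35)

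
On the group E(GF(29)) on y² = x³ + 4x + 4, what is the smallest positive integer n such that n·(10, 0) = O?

2P: (10, 0) + (10, 0): same x and y₁ ≡ -y₂, so the sum is O.
2P = O, so the order is 2.

2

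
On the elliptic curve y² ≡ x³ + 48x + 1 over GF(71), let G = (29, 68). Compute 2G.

(37, 23)

tangent at (29, 68): λ = (3·29² + 48)/(2·68) ≡ 15/65. 65⁻¹ ≡ 59 (mod 71), so λ ≡ 15·59 ≡ 33.
  x = λ² - 29 - 29 = 1089 - 58 ≡ 37; y = λ·(29 - 37) - 68 ≡ 23. → (37, 23)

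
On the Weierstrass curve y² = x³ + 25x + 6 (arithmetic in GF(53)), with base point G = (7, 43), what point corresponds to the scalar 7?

(31, 37)

Repeated addition: build up to 7G.
2G: tangent at (7, 43): λ = (3·7² + 25)/(2·43) ≡ 13/33. 33⁻¹ ≡ 45 (mod 53), so λ ≡ 13·45 ≡ 2.
  x = λ² - 7 - 7 = 4 - 14 ≡ 43; y = λ·(7 - 43) - 43 ≡ 44. → (43, 44)
3G: (43, 44) + (7, 43). λ = (43 - 44)/(7 - 43) ≡ 52/17 mod 53. 17⁻¹ ≡ 25 (mod 53) since 17·25 = 425 ≡ 1, so λ ≡ 28.
  x = λ² - 43 - 7 = 784 - 50 ≡ 45; y = λ·(43 - 45) - 44 ≡ 6. → (45, 6)
4G: (45, 6) + (7, 43). λ = (43 - 6)/(7 - 45) ≡ 37/15 mod 53. 15⁻¹ ≡ 46 (mod 53), so λ ≡ 6.
  x = λ² - 45 - 7 = 36 - 52 ≡ 37; y = λ·(45 - 37) - 6 ≡ 42. → (37, 42)
5G: (37, 42) + (7, 43). λ = (43 - 42)/(7 - 37) ≡ 1/23 mod 53. 23⁻¹ ≡ 30 (mod 53), so λ ≡ 30.
  x = λ² - 37 - 7 = 900 - 44 ≡ 8; y = λ·(37 - 8) - 42 ≡ 33. → (8, 33)
6G: (8, 33) + (7, 43). λ = (43 - 33)/(7 - 8) ≡ 10/52 mod 53. 52⁻¹ ≡ 52 (mod 53), so λ ≡ 43.
  x = λ² - 8 - 7 = 1849 - 15 ≡ 32; y = λ·(8 - 32) - 33 ≡ 48. → (32, 48)
7G: (32, 48) + (7, 43). λ = (43 - 48)/(7 - 32) ≡ 48/28 mod 53. 28⁻¹ ≡ 36 (mod 53) since 28·36 = 1008 ≡ 1, so λ ≡ 32.
  x = λ² - 32 - 7 = 1024 - 39 ≡ 31; y = λ·(32 - 31) - 48 ≡ 37. → (31, 37)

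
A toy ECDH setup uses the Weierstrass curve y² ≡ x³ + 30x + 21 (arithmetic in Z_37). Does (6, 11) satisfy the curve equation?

yes

y² = 11² ≡ 10; x³ + 30x + 21 = 417 ≡ 10 (mod 37). 10 = 10.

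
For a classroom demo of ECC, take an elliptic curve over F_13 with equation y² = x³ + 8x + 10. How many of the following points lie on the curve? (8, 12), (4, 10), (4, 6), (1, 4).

(8, 12): 12² ≡ 1, rhs ≡ 1 → on.
(4, 10): 10² ≡ 9, rhs ≡ 2 → off.
(4, 6): 6² ≡ 10, rhs ≡ 2 → off.
(1, 4): 4² ≡ 3, rhs ≡ 6 → off.

1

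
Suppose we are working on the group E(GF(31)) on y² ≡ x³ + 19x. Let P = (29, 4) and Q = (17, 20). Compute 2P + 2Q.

(20, 17)

First 2P:
Repeated addition: build up to 2P.
2P: tangent at (29, 4): λ = (3·29² + 19)/(2·4) ≡ 0/8. 8⁻¹ ≡ 4 (mod 31), so λ ≡ 0·4 ≡ 0.
  x = λ² - 29 - 29 = 0 - 58 ≡ 4; y = λ·(29 - 4) - 4 ≡ 27. → (4, 27)
2P = (4, 27).
Next 2Q:
Repeated addition: build up to 2Q.
2Q: tangent at (17, 20): λ = (3·17² + 19)/(2·20) ≡ 18/9. 9⁻¹ ≡ 7 (mod 31), so λ ≡ 18·7 ≡ 2.
  x = λ² - 17 - 17 = 4 - 34 ≡ 1; y = λ·(17 - 1) - 20 ≡ 12. → (1, 12)
2Q = (1, 12).
Finally 2P + 2Q:
(4, 27) + (1, 12). λ = (12 - 27)/(1 - 4) ≡ 16/28 mod 31. 28⁻¹ ≡ 10 (mod 31) since 28·10 = 280 ≡ 1, so λ ≡ 5.
  x = λ² - 4 - 1 = 25 - 5 ≡ 20; y = λ·(4 - 20) - 27 ≡ 17. → (20, 17)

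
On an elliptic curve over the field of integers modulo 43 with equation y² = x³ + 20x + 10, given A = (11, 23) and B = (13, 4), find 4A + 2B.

(16, 13)

First 4A:
Double-and-add on 4 = (100)₂. Start with A = (11, 23) for the leading 1-bit.
double: tangent at (11, 23): λ = (3·11² + 20)/(2·23) ≡ 39/3. 3⁻¹ ≡ 29 (mod 43), so λ ≡ 39·29 ≡ 13.
  x = λ² - 11 - 11 = 169 - 22 ≡ 18; y = λ·(11 - 18) - 23 ≡ 15. → (18, 15)
double: tangent at (18, 15): λ = (3·18² + 20)/(2·15) ≡ 3/30. 30⁻¹ ≡ 33 (mod 43) since 30·33 = 990 ≡ 1, so λ ≡ 3·33 ≡ 13.
  x = λ² - 18 - 18 = 169 - 36 ≡ 4; y = λ·(18 - 4) - 15 ≡ 38. → (4, 38)
4A = (4, 38).
Next 2B:
Repeated addition: build up to 2B.
2B: tangent at (13, 4): λ = (3·13² + 20)/(2·4) ≡ 11/8. 8⁻¹ ≡ 27 (mod 43), so λ ≡ 11·27 ≡ 39.
  x = λ² - 13 - 13 = 1521 - 26 ≡ 33; y = λ·(13 - 33) - 4 ≡ 33. → (33, 33)
2B = (33, 33).
Finally 4A + 2B:
(4, 38) + (33, 33). λ = (33 - 38)/(33 - 4) ≡ 38/29 mod 43. 29⁻¹ ≡ 3 (mod 43), so λ ≡ 28.
  x = λ² - 4 - 33 = 784 - 37 ≡ 16; y = λ·(4 - 16) - 38 ≡ 13. → (16, 13)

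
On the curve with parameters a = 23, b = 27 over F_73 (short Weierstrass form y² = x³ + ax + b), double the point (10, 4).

(3, 14)

tangent at (10, 4): λ = (3·10² + 23)/(2·4) ≡ 31/8. 8⁻¹ ≡ 64 (mod 73), so λ ≡ 31·64 ≡ 13.
  x = λ² - 10 - 10 = 169 - 20 ≡ 3; y = λ·(10 - 3) - 4 ≡ 14. → (3, 14)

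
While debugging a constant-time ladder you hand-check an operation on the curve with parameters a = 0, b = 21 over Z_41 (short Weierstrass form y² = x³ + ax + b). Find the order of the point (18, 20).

2P: tangent at (18, 20): λ = (3·18² + 0)/(2·20) ≡ 29/40. 40⁻¹ ≡ 40 (mod 41) since 40·40 = 1600 ≡ 1, so λ ≡ 29·40 ≡ 12.
  x = λ² - 18 - 18 = 144 - 36 ≡ 26; y = λ·(18 - 26) - 20 ≡ 7. → (26, 7)
3P: (26, 7) + (18, 20). λ = (20 - 7)/(18 - 26) ≡ 13/33 mod 41. 33⁻¹ ≡ 5 (mod 41) since 33·5 = 165 ≡ 1, so λ ≡ 24.
  x = λ² - 26 - 18 = 576 - 44 ≡ 40; y = λ·(26 - 40) - 7 ≡ 26. → (40, 26)
4P: (40, 26) + (18, 20). λ = (20 - 26)/(18 - 40) ≡ 35/19 mod 41. 19⁻¹ ≡ 13 (mod 41), so λ ≡ 4.
  x = λ² - 40 - 18 = 16 - 58 ≡ 40; y = λ·(40 - 40) - 26 ≡ 15. → (40, 15)
5P: (40, 15) + (18, 20). λ = (20 - 15)/(18 - 40) ≡ 5/19 mod 41. 19⁻¹ ≡ 13 (mod 41) since 19·13 = 247 ≡ 1, so λ ≡ 24.
  x = λ² - 40 - 18 = 576 - 58 ≡ 26; y = λ·(40 - 26) - 15 ≡ 34. → (26, 34)
6P: (26, 34) + (18, 20). λ = (20 - 34)/(18 - 26) ≡ 27/33 mod 41. 33⁻¹ ≡ 5 (mod 41), so λ ≡ 12.
  x = λ² - 26 - 18 = 144 - 44 ≡ 18; y = λ·(26 - 18) - 34 ≡ 21. → (18, 21)
7P: (18, 21) + (18, 20): same x and y₁ ≡ -y₂, so the sum is 𝒪.
7P = 𝒪, so the order is 7.

7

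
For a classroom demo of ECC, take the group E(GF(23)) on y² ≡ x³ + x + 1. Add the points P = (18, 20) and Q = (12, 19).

(18, 20) + (12, 19). λ = (19 - 20)/(12 - 18) ≡ 22/17 mod 23. 17⁻¹ ≡ 19 (mod 23) since 17·19 = 323 ≡ 1, so λ ≡ 4.
  x = λ² - 18 - 12 = 16 - 30 ≡ 9; y = λ·(18 - 9) - 20 ≡ 16. → (9, 16)

(9, 16)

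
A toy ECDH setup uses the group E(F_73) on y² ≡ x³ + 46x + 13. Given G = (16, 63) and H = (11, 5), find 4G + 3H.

First 4G:
Double-and-add on 4 = (100)₂. Start with G = (16, 63) for the leading 1-bit.
double: tangent at (16, 63): λ = (3·16² + 46)/(2·63) ≡ 11/53. 53⁻¹ ≡ 62 (mod 73), so λ ≡ 11·62 ≡ 25.
  x = λ² - 16 - 16 = 625 - 32 ≡ 9; y = λ·(16 - 9) - 63 ≡ 39. → (9, 39)
double: tangent at (9, 39): λ = (3·9² + 46)/(2·39) ≡ 70/5. 5⁻¹ ≡ 44 (mod 73), so λ ≡ 70·44 ≡ 14.
  x = λ² - 9 - 9 = 196 - 18 ≡ 32; y = λ·(9 - 32) - 39 ≡ 4. → (32, 4)
4G = (32, 4).
Next 3H:
Repeated addition: build up to 3H.
2H: tangent at (11, 5): λ = (3·11² + 46)/(2·5) ≡ 44/10. 10⁻¹ ≡ 22 (mod 73), so λ ≡ 44·22 ≡ 19.
  x = λ² - 11 - 11 = 361 - 22 ≡ 47; y = λ·(11 - 47) - 5 ≡ 41. → (47, 41)
3H: (47, 41) + (11, 5). λ = (5 - 41)/(11 - 47) ≡ 37/37 mod 73. 37⁻¹ ≡ 2 (mod 73) since 37·2 = 74 ≡ 1, so λ ≡ 1.
  x = λ² - 47 - 11 = 1 - 58 ≡ 16; y = λ·(47 - 16) - 41 ≡ 63. → (16, 63)
3H = (16, 63).
Finally 4G + 3H:
(32, 4) + (16, 63). λ = (63 - 4)/(16 - 32) ≡ 59/57 mod 73. 57⁻¹ ≡ 41 (mod 73), so λ ≡ 10.
  x = λ² - 32 - 16 = 100 - 48 ≡ 52; y = λ·(32 - 52) - 4 ≡ 15. → (52, 15)

(52, 15)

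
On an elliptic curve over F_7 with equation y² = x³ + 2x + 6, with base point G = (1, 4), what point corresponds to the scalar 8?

Repeated addition: build up to 8G.
2G: tangent at (1, 4): λ = (3·1² + 2)/(2·4) ≡ 5/1. 1⁻¹ ≡ 1 (mod 7), so λ ≡ 5·1 ≡ 5.
  x = λ² - 1 - 1 = 25 - 2 ≡ 2; y = λ·(1 - 2) - 4 ≡ 5. → (2, 5)
3G: (2, 5) + (1, 4). λ = (4 - 5)/(1 - 2) ≡ 6/6 mod 7. 6⁻¹ ≡ 6 (mod 7), so λ ≡ 1.
  x = λ² - 2 - 1 = 1 - 3 ≡ 5; y = λ·(2 - 5) - 5 ≡ 6. → (5, 6)
4G: (5, 6) + (1, 4). λ = (4 - 6)/(1 - 5) ≡ 5/3 mod 7. 3⁻¹ ≡ 5 (mod 7) since 3·5 = 15 ≡ 1, so λ ≡ 4.
  x = λ² - 5 - 1 = 16 - 6 ≡ 3; y = λ·(5 - 3) - 6 ≡ 2. → (3, 2)
5G: (3, 2) + (1, 4). λ = (4 - 2)/(1 - 3) ≡ 2/5 mod 7. 5⁻¹ ≡ 3 (mod 7), so λ ≡ 6.
  x = λ² - 3 - 1 = 36 - 4 ≡ 4; y = λ·(3 - 4) - 2 ≡ 6. → (4, 6)
6G: (4, 6) + (1, 4). λ = (4 - 6)/(1 - 4) ≡ 5/4 mod 7. 4⁻¹ ≡ 2 (mod 7), so λ ≡ 3.
  x = λ² - 4 - 1 = 9 - 5 ≡ 4; y = λ·(4 - 4) - 6 ≡ 1. → (4, 1)
7G: (4, 1) + (1, 4). λ = (4 - 1)/(1 - 4) ≡ 3/4 mod 7. 4⁻¹ ≡ 2 (mod 7), so λ ≡ 6.
  x = λ² - 4 - 1 = 36 - 5 ≡ 3; y = λ·(4 - 3) - 1 ≡ 5. → (3, 5)
8G: (3, 5) + (1, 4). λ = (4 - 5)/(1 - 3) ≡ 6/5 mod 7. 5⁻¹ ≡ 3 (mod 7) since 5·3 = 15 ≡ 1, so λ ≡ 4.
  x = λ² - 3 - 1 = 16 - 4 ≡ 5; y = λ·(3 - 5) - 5 ≡ 1. → (5, 1)

(5, 1)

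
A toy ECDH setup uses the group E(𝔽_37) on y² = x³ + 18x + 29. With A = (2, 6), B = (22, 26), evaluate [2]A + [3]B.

First 2A:
Repeated addition: build up to 2A.
2A: tangent at (2, 6): λ = (3·2² + 18)/(2·6) ≡ 30/12. 12⁻¹ ≡ 34 (mod 37), so λ ≡ 30·34 ≡ 21.
  x = λ² - 2 - 2 = 441 - 4 ≡ 30; y = λ·(2 - 30) - 6 ≡ 35. → (30, 35)
2A = (30, 35).
Next 3B:
Repeated addition: build up to 3B.
2B: tangent at (22, 26): λ = (3·22² + 18)/(2·26) ≡ 27/15. 15⁻¹ ≡ 5 (mod 37) since 15·5 = 75 ≡ 1, so λ ≡ 27·5 ≡ 24.
  x = λ² - 22 - 22 = 576 - 44 ≡ 14; y = λ·(22 - 14) - 26 ≡ 18. → (14, 18)
3B: (14, 18) + (22, 26). λ = (26 - 18)/(22 - 14) ≡ 8/8 mod 37. 8⁻¹ ≡ 14 (mod 37), so λ ≡ 1.
  x = λ² - 14 - 22 = 1 - 36 ≡ 2; y = λ·(14 - 2) - 18 ≡ 31. → (2, 31)
3B = (2, 31).
Finally 2A + 3B:
(30, 35) + (2, 31). λ = (31 - 35)/(2 - 30) ≡ 33/9 mod 37. 9⁻¹ ≡ 33 (mod 37), so λ ≡ 16.
  x = λ² - 30 - 2 = 256 - 32 ≡ 2; y = λ·(30 - 2) - 35 ≡ 6. → (2, 6)

(2, 6)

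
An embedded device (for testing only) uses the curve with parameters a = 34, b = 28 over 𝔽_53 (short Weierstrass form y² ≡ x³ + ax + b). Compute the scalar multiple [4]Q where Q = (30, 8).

(1, 13)

Repeated addition: build up to 4Q.
2Q: tangent at (30, 8): λ = (3·30² + 34)/(2·8) ≡ 31/16. 16⁻¹ ≡ 10 (mod 53), so λ ≡ 31·10 ≡ 45.
  x = λ² - 30 - 30 = 2025 - 60 ≡ 4; y = λ·(30 - 4) - 8 ≡ 49. → (4, 49)
3Q: (4, 49) + (30, 8). λ = (8 - 49)/(30 - 4) ≡ 12/26 mod 53. 26⁻¹ ≡ 51 (mod 53), so λ ≡ 29.
  x = λ² - 4 - 30 = 841 - 34 ≡ 12; y = λ·(4 - 12) - 49 ≡ 37. → (12, 37)
4Q: (12, 37) + (30, 8). λ = (8 - 37)/(30 - 12) ≡ 24/18 mod 53. 18⁻¹ ≡ 3 (mod 53) since 18·3 = 54 ≡ 1, so λ ≡ 19.
  x = λ² - 12 - 30 = 361 - 42 ≡ 1; y = λ·(12 - 1) - 37 ≡ 13. → (1, 13)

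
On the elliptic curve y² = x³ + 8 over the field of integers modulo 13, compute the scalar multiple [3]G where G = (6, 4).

Repeated addition: build up to 3G.
2G: tangent at (6, 4): λ = (3·6² + 0)/(2·4) ≡ 4/8. 8⁻¹ ≡ 5 (mod 13) since 8·5 = 40 ≡ 1, so λ ≡ 4·5 ≡ 7.
  x = λ² - 6 - 6 = 49 - 12 ≡ 11; y = λ·(6 - 11) - 4 ≡ 0. → (11, 0)
3G: (11, 0) + (6, 4). λ = (4 - 0)/(6 - 11) ≡ 4/8 mod 13. 8⁻¹ ≡ 5 (mod 13), so λ ≡ 7.
  x = λ² - 11 - 6 = 49 - 17 ≡ 6; y = λ·(11 - 6) - 0 ≡ 9. → (6, 9)

(6, 9)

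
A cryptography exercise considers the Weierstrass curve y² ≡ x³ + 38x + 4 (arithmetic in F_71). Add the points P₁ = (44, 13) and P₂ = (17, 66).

(42, 12)

(44, 13) + (17, 66). λ = (66 - 13)/(17 - 44) ≡ 53/44 mod 71. 44⁻¹ ≡ 21 (mod 71) since 44·21 = 924 ≡ 1, so λ ≡ 48.
  x = λ² - 44 - 17 = 2304 - 61 ≡ 42; y = λ·(44 - 42) - 13 ≡ 12. → (42, 12)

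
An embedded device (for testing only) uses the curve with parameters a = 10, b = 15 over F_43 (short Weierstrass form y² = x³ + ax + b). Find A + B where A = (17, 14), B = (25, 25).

(17, 14) + (25, 25). λ = (25 - 14)/(25 - 17) ≡ 11/8 mod 43. 8⁻¹ ≡ 27 (mod 43), so λ ≡ 39.
  x = λ² - 17 - 25 = 1521 - 42 ≡ 17; y = λ·(17 - 17) - 14 ≡ 29. → (17, 29)

(17, 29)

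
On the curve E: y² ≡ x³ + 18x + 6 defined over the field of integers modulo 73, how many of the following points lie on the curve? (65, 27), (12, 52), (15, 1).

(65, 27): 27² ≡ 72, rhs ≡ 7 → off.
(12, 52): 52² ≡ 3, rhs ≡ 52 → off.
(15, 1): 1² ≡ 1, rhs ≡ 1 → on.

1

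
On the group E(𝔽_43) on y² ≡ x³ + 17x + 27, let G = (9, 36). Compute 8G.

(30, 19)

Double-and-add on 8 = (1000)₂. Start with G = (9, 36) for the leading 1-bit.
double: tangent at (9, 36): λ = (3·9² + 17)/(2·36) ≡ 2/29. 29⁻¹ ≡ 3 (mod 43), so λ ≡ 2·3 ≡ 6.
  x = λ² - 9 - 9 = 36 - 18 ≡ 18; y = λ·(9 - 18) - 36 ≡ 39. → (18, 39)
double: tangent at (18, 39): λ = (3·18² + 17)/(2·39) ≡ 0/35. 35⁻¹ ≡ 16 (mod 43), so λ ≡ 0·16 ≡ 0.
  x = λ² - 18 - 18 = 0 - 36 ≡ 7; y = λ·(18 - 7) - 39 ≡ 4. → (7, 4)
double: tangent at (7, 4): λ = (3·7² + 17)/(2·4) ≡ 35/8. 8⁻¹ ≡ 27 (mod 43), so λ ≡ 35·27 ≡ 42.
  x = λ² - 7 - 7 = 1764 - 14 ≡ 30; y = λ·(7 - 30) - 4 ≡ 19. → (30, 19)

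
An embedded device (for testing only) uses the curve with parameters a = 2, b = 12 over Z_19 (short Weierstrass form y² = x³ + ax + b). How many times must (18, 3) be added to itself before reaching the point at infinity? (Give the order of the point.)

2P: tangent at (18, 3): λ = (3·18² + 2)/(2·3) ≡ 5/6. 6⁻¹ ≡ 16 (mod 19), so λ ≡ 5·16 ≡ 4.
  x = λ² - 18 - 18 = 16 - 36 ≡ 18; y = λ·(18 - 18) - 3 ≡ 16. → (18, 16)
3P: (18, 16) + (18, 3): same x and y₁ ≡ -y₂, so the sum is the point at infinity.
3P = the point at infinity, so the order is 3.

3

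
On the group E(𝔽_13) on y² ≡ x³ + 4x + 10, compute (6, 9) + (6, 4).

The two points share x = 6 and their y-coordinates satisfy 9 + 4 ≡ 0 (mod 13), so they are inverses. Their sum is O.

O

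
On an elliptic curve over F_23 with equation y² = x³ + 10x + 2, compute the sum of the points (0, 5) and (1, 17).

(0, 5) + (1, 17). λ = (17 - 5)/(1 - 0) ≡ 12/1 mod 23. 1⁻¹ ≡ 1 (mod 23), so λ ≡ 12.
  x = λ² - 0 - 1 = 144 - 1 ≡ 5; y = λ·(0 - 5) - 5 ≡ 4. → (5, 4)

(5, 4)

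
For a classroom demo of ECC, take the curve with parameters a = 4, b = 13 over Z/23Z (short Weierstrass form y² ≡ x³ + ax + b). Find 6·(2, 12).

(7, 19)

Write Q = (2, 12).
Repeated addition: build up to 6Q.
2Q: tangent at (2, 12): λ = (3·2² + 4)/(2·12) ≡ 16/1. 1⁻¹ ≡ 1 (mod 23), so λ ≡ 16·1 ≡ 16.
  x = λ² - 2 - 2 = 256 - 4 ≡ 22; y = λ·(2 - 22) - 12 ≡ 13. → (22, 13)
3Q: (22, 13) + (2, 12). λ = (12 - 13)/(2 - 22) ≡ 22/3 mod 23. 3⁻¹ ≡ 8 (mod 23), so λ ≡ 15.
  x = λ² - 22 - 2 = 225 - 24 ≡ 17; y = λ·(22 - 17) - 13 ≡ 16. → (17, 16)
4Q: (17, 16) + (2, 12). λ = (12 - 16)/(2 - 17) ≡ 19/8 mod 23. 8⁻¹ ≡ 3 (mod 23), so λ ≡ 11.
  x = λ² - 17 - 2 = 121 - 19 ≡ 10; y = λ·(17 - 10) - 16 ≡ 15. → (10, 15)
5Q: (10, 15) + (2, 12). λ = (12 - 15)/(2 - 10) ≡ 20/15 mod 23. 15⁻¹ ≡ 20 (mod 23) since 15·20 = 300 ≡ 1, so λ ≡ 9.
  x = λ² - 10 - 2 = 81 - 12 ≡ 0; y = λ·(10 - 0) - 15 ≡ 6. → (0, 6)
6Q: (0, 6) + (2, 12). λ = (12 - 6)/(2 - 0) ≡ 6/2 mod 23. 2⁻¹ ≡ 12 (mod 23) since 2·12 = 24 ≡ 1, so λ ≡ 3.
  x = λ² - 0 - 2 = 9 - 2 ≡ 7; y = λ·(0 - 7) - 6 ≡ 19. → (7, 19)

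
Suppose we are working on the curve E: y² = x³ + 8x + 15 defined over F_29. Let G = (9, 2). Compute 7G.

Repeated addition: build up to 7G.
2G: tangent at (9, 2): λ = (3·9² + 8)/(2·2) ≡ 19/4. 4⁻¹ ≡ 22 (mod 29), so λ ≡ 19·22 ≡ 12.
  x = λ² - 9 - 9 = 144 - 18 ≡ 10; y = λ·(9 - 10) - 2 ≡ 15. → (10, 15)
3G: (10, 15) + (9, 2). λ = (2 - 15)/(9 - 10) ≡ 16/28 mod 29. 28⁻¹ ≡ 28 (mod 29) since 28·28 = 784 ≡ 1, so λ ≡ 13.
  x = λ² - 10 - 9 = 169 - 19 ≡ 5; y = λ·(10 - 5) - 15 ≡ 21. → (5, 21)
4G: (5, 21) + (9, 2). λ = (2 - 21)/(9 - 5) ≡ 10/4 mod 29. 4⁻¹ ≡ 22 (mod 29), so λ ≡ 17.
  x = λ² - 5 - 9 = 289 - 14 ≡ 14; y = λ·(5 - 14) - 21 ≡ 0. → (14, 0)
5G: (14, 0) + (9, 2). λ = (2 - 0)/(9 - 14) ≡ 2/24 mod 29. 24⁻¹ ≡ 23 (mod 29) since 24·23 = 552 ≡ 1, so λ ≡ 17.
  x = λ² - 14 - 9 = 289 - 23 ≡ 5; y = λ·(14 - 5) - 0 ≡ 8. → (5, 8)
6G: (5, 8) + (9, 2). λ = (2 - 8)/(9 - 5) ≡ 23/4 mod 29. 4⁻¹ ≡ 22 (mod 29), so λ ≡ 13.
  x = λ² - 5 - 9 = 169 - 14 ≡ 10; y = λ·(5 - 10) - 8 ≡ 14. → (10, 14)
7G: (10, 14) + (9, 2). λ = (2 - 14)/(9 - 10) ≡ 17/28 mod 29. 28⁻¹ ≡ 28 (mod 29) since 28·28 = 784 ≡ 1, so λ ≡ 12.
  x = λ² - 10 - 9 = 144 - 19 ≡ 9; y = λ·(10 - 9) - 14 ≡ 27. → (9, 27)

(9, 27)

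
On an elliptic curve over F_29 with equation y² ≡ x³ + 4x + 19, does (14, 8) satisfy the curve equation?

y² = 8² ≡ 6; x³ + 4x + 19 = 2819 ≡ 6 (mod 29). 6 = 6.

yes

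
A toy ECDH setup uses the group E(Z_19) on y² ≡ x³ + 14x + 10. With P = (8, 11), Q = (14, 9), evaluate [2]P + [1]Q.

First 2P:
Repeated addition: build up to 2P.
2P: tangent at (8, 11): λ = (3·8² + 14)/(2·11) ≡ 16/3. 3⁻¹ ≡ 13 (mod 19), so λ ≡ 16·13 ≡ 18.
  x = λ² - 8 - 8 = 324 - 16 ≡ 4; y = λ·(8 - 4) - 11 ≡ 4. → (4, 4)
2P = (4, 4).
Finally 2P + Q:
(4, 4) + (14, 9). λ = (9 - 4)/(14 - 4) ≡ 5/10 mod 19. 10⁻¹ ≡ 2 (mod 19), so λ ≡ 10.
  x = λ² - 4 - 14 = 100 - 18 ≡ 6; y = λ·(4 - 6) - 4 ≡ 14. → (6, 14)

(6, 14)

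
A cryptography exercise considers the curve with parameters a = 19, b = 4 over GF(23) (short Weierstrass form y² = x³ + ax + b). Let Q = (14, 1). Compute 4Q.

(8, 1)

Repeated addition: build up to 4Q.
2Q: tangent at (14, 1): λ = (3·14² + 19)/(2·1) ≡ 9/2. 2⁻¹ ≡ 12 (mod 23), so λ ≡ 9·12 ≡ 16.
  x = λ² - 14 - 14 = 256 - 28 ≡ 21; y = λ·(14 - 21) - 1 ≡ 2. → (21, 2)
3Q: (21, 2) + (14, 1). λ = (1 - 2)/(14 - 21) ≡ 22/16 mod 23. 16⁻¹ ≡ 13 (mod 23) since 16·13 = 208 ≡ 1, so λ ≡ 10.
  x = λ² - 21 - 14 = 100 - 35 ≡ 19; y = λ·(21 - 19) - 2 ≡ 18. → (19, 18)
4Q: (19, 18) + (14, 1). λ = (1 - 18)/(14 - 19) ≡ 6/18 mod 23. 18⁻¹ ≡ 9 (mod 23) since 18·9 = 162 ≡ 1, so λ ≡ 8.
  x = λ² - 19 - 14 = 64 - 33 ≡ 8; y = λ·(19 - 8) - 18 ≡ 1. → (8, 1)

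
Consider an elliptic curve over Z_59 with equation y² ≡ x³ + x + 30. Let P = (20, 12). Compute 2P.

tangent at (20, 12): λ = (3·20² + 1)/(2·12) ≡ 21/24. 24⁻¹ ≡ 32 (mod 59) since 24·32 = 768 ≡ 1, so λ ≡ 21·32 ≡ 23.
  x = λ² - 20 - 20 = 529 - 40 ≡ 17; y = λ·(20 - 17) - 12 ≡ 57. → (17, 57)

(17, 57)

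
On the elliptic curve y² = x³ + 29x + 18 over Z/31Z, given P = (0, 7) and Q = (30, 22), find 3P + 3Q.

(5, 3)

First 3P:
Repeated addition: build up to 3P.
2P: tangent at (0, 7): λ = (3·0² + 29)/(2·7) ≡ 29/14. 14⁻¹ ≡ 20 (mod 31), so λ ≡ 29·20 ≡ 22.
  x = λ² - 0 - 0 = 484 - 0 ≡ 19; y = λ·(0 - 19) - 7 ≡ 9. → (19, 9)
3P: (19, 9) + (0, 7). λ = (7 - 9)/(0 - 19) ≡ 29/12 mod 31. 12⁻¹ ≡ 13 (mod 31) since 12·13 = 156 ≡ 1, so λ ≡ 5.
  x = λ² - 19 - 0 = 25 - 19 ≡ 6; y = λ·(19 - 6) - 9 ≡ 25. → (6, 25)
3P = (6, 25).
Next 3Q:
Repeated addition: build up to 3Q.
2Q: tangent at (30, 22): λ = (3·30² + 29)/(2·22) ≡ 1/13. 13⁻¹ ≡ 12 (mod 31) since 13·12 = 156 ≡ 1, so λ ≡ 1·12 ≡ 12.
  x = λ² - 30 - 30 = 144 - 60 ≡ 22; y = λ·(30 - 22) - 22 ≡ 12. → (22, 12)
3Q: (22, 12) + (30, 22). λ = (22 - 12)/(30 - 22) ≡ 10/8 mod 31. 8⁻¹ ≡ 4 (mod 31) since 8·4 = 32 ≡ 1, so λ ≡ 9.
  x = λ² - 22 - 30 = 81 - 52 ≡ 29; y = λ·(22 - 29) - 12 ≡ 18. → (29, 18)
3Q = (29, 18).
Finally 3P + 3Q:
(6, 25) + (29, 18). λ = (18 - 25)/(29 - 6) ≡ 24/23 mod 31. 23⁻¹ ≡ 27 (mod 31), so λ ≡ 28.
  x = λ² - 6 - 29 = 784 - 35 ≡ 5; y = λ·(6 - 5) - 25 ≡ 3. → (5, 3)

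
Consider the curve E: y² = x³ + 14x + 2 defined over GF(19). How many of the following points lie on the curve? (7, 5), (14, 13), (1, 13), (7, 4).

2

(7, 5): 5² ≡ 6, rhs ≡ 6 → on.
(14, 13): 13² ≡ 17, rhs ≡ 16 → off.
(1, 13): 13² ≡ 17, rhs ≡ 17 → on.
(7, 4): 4² ≡ 16, rhs ≡ 6 → off.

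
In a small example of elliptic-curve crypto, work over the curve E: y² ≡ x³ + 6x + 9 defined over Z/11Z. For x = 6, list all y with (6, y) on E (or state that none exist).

x³ + 6x + 9 = 261 ≡ 8 (mod 11).
8 is a non-residue mod 11; no y exists.

none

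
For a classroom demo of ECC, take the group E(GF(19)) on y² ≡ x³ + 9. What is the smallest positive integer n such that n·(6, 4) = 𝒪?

7

2P: tangent at (6, 4): λ = (3·6² + 0)/(2·4) ≡ 13/8. 8⁻¹ ≡ 12 (mod 19), so λ ≡ 13·12 ≡ 4.
  x = λ² - 6 - 6 = 16 - 12 ≡ 4; y = λ·(6 - 4) - 4 ≡ 4. → (4, 4)
3P: (4, 4) + (6, 4). λ = (4 - 4)/(6 - 4) ≡ 0/2 mod 19. 2⁻¹ ≡ 10 (mod 19), so λ ≡ 0.
  x = λ² - 4 - 6 = 0 - 10 ≡ 9; y = λ·(4 - 9) - 4 ≡ 15. → (9, 15)
4P: (9, 15) + (6, 4). λ = (4 - 15)/(6 - 9) ≡ 8/16 mod 19. 16⁻¹ ≡ 6 (mod 19) since 16·6 = 96 ≡ 1, so λ ≡ 10.
  x = λ² - 9 - 6 = 100 - 15 ≡ 9; y = λ·(9 - 9) - 15 ≡ 4. → (9, 4)
5P: (9, 4) + (6, 4). λ = (4 - 4)/(6 - 9) ≡ 0/16 mod 19. 16⁻¹ ≡ 6 (mod 19), so λ ≡ 0.
  x = λ² - 9 - 6 = 0 - 15 ≡ 4; y = λ·(9 - 4) - 4 ≡ 15. → (4, 15)
6P: (4, 15) + (6, 4). λ = (4 - 15)/(6 - 4) ≡ 8/2 mod 19. 2⁻¹ ≡ 10 (mod 19) since 2·10 = 20 ≡ 1, so λ ≡ 4.
  x = λ² - 4 - 6 = 16 - 10 ≡ 6; y = λ·(4 - 6) - 15 ≡ 15. → (6, 15)
7P: (6, 15) + (6, 4): same x and y₁ ≡ -y₂, so the sum is 𝒪.
7P = 𝒪, so the order is 7.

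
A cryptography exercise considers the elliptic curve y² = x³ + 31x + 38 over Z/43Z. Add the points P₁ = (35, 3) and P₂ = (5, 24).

(35, 3) + (5, 24). λ = (24 - 3)/(5 - 35) ≡ 21/13 mod 43. 13⁻¹ ≡ 10 (mod 43) since 13·10 = 130 ≡ 1, so λ ≡ 38.
  x = λ² - 35 - 5 = 1444 - 40 ≡ 28; y = λ·(35 - 28) - 3 ≡ 5. → (28, 5)

(28, 5)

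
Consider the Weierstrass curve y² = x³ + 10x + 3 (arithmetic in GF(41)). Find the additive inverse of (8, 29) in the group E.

-(8, 29) = (8, -29 mod 41) = (8, 12).

(8, 12)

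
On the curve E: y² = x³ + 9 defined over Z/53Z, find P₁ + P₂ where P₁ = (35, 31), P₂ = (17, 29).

(37, 10)

(35, 31) + (17, 29). λ = (29 - 31)/(17 - 35) ≡ 51/35 mod 53. 35⁻¹ ≡ 50 (mod 53), so λ ≡ 6.
  x = λ² - 35 - 17 = 36 - 52 ≡ 37; y = λ·(35 - 37) - 31 ≡ 10. → (37, 10)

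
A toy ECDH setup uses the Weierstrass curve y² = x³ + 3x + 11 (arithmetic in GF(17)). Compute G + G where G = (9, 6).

(7, 1)

tangent at (9, 6): λ = (3·9² + 3)/(2·6) ≡ 8/12. 12⁻¹ ≡ 10 (mod 17), so λ ≡ 8·10 ≡ 12.
  x = λ² - 9 - 9 = 144 - 18 ≡ 7; y = λ·(9 - 7) - 6 ≡ 1. → (7, 1)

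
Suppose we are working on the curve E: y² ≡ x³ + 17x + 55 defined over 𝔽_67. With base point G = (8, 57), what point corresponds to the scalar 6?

(25, 5)

Repeated addition: build up to 6G.
2G: tangent at (8, 57): λ = (3·8² + 17)/(2·57) ≡ 8/47. 47⁻¹ ≡ 10 (mod 67), so λ ≡ 8·10 ≡ 13.
  x = λ² - 8 - 8 = 169 - 16 ≡ 19; y = λ·(8 - 19) - 57 ≡ 1. → (19, 1)
3G: (19, 1) + (8, 57). λ = (57 - 1)/(8 - 19) ≡ 56/56 mod 67. 56⁻¹ ≡ 6 (mod 67), so λ ≡ 1.
  x = λ² - 19 - 8 = 1 - 27 ≡ 41; y = λ·(19 - 41) - 1 ≡ 44. → (41, 44)
4G: (41, 44) + (8, 57). λ = (57 - 44)/(8 - 41) ≡ 13/34 mod 67. 34⁻¹ ≡ 2 (mod 67), so λ ≡ 26.
  x = λ² - 41 - 8 = 676 - 49 ≡ 24; y = λ·(41 - 24) - 44 ≡ 63. → (24, 63)
5G: (24, 63) + (8, 57). λ = (57 - 63)/(8 - 24) ≡ 61/51 mod 67. 51⁻¹ ≡ 46 (mod 67), so λ ≡ 59.
  x = λ² - 24 - 8 = 3481 - 32 ≡ 32; y = λ·(24 - 32) - 63 ≡ 1. → (32, 1)
6G: (32, 1) + (8, 57). λ = (57 - 1)/(8 - 32) ≡ 56/43 mod 67. 43⁻¹ ≡ 53 (mod 67), so λ ≡ 20.
  x = λ² - 32 - 8 = 400 - 40 ≡ 25; y = λ·(32 - 25) - 1 ≡ 5. → (25, 5)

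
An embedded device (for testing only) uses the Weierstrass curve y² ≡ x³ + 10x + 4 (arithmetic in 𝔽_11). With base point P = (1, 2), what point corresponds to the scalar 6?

Repeated addition: build up to 6P.
2P: tangent at (1, 2): λ = (3·1² + 10)/(2·2) ≡ 2/4. 4⁻¹ ≡ 3 (mod 11), so λ ≡ 2·3 ≡ 6.
  x = λ² - 1 - 1 = 36 - 2 ≡ 1; y = λ·(1 - 1) - 2 ≡ 9. → (1, 9)
3P: (1, 9) + (1, 2): same x and y₁ ≡ -y₂, so the sum is O.
4P: O + (1, 2) = (1, 2) (identity).
5P: tangent at (1, 2): λ = (3·1² + 10)/(2·2) ≡ 2/4. 4⁻¹ ≡ 3 (mod 11) since 4·3 = 12 ≡ 1, so λ ≡ 2·3 ≡ 6.
  x = λ² - 1 - 1 = 36 - 2 ≡ 1; y = λ·(1 - 1) - 2 ≡ 9. → (1, 9)
6P: (1, 9) + (1, 2): same x and y₁ ≡ -y₂, so the sum is O.

O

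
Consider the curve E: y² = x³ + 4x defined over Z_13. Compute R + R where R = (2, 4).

(0, 0)

tangent at (2, 4): λ = (3·2² + 4)/(2·4) ≡ 3/8. 8⁻¹ ≡ 5 (mod 13) since 8·5 = 40 ≡ 1, so λ ≡ 3·5 ≡ 2.
  x = λ² - 2 - 2 = 4 - 4 ≡ 0; y = λ·(2 - 0) - 4 ≡ 0. → (0, 0)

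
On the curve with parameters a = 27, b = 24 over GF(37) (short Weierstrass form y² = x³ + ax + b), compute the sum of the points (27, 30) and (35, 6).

(21, 26)

(27, 30) + (35, 6). λ = (6 - 30)/(35 - 27) ≡ 13/8 mod 37. 8⁻¹ ≡ 14 (mod 37), so λ ≡ 34.
  x = λ² - 27 - 35 = 1156 - 62 ≡ 21; y = λ·(27 - 21) - 30 ≡ 26. → (21, 26)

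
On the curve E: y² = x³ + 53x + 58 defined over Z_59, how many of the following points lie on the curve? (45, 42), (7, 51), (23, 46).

(45, 42): 42² ≡ 53, rhs ≡ 53 → on.
(7, 51): 51² ≡ 5, rhs ≡ 5 → on.
(23, 46): 46² ≡ 51, rhs ≡ 51 → on.

3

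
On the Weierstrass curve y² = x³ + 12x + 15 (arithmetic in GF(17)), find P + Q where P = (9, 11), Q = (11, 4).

(9, 11) + (11, 4). λ = (4 - 11)/(11 - 9) ≡ 10/2 mod 17. 2⁻¹ ≡ 9 (mod 17), so λ ≡ 5.
  x = λ² - 9 - 11 = 25 - 20 ≡ 5; y = λ·(9 - 5) - 11 ≡ 9. → (5, 9)

(5, 9)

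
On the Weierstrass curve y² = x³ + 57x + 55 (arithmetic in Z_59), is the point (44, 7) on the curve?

no

y² = 7² ≡ 49; x³ + 57x + 55 = 87747 ≡ 14 (mod 59). 49 ≠ 14.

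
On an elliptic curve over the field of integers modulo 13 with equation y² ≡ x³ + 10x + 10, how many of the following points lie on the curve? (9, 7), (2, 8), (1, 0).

(9, 7): 7² ≡ 10, rhs ≡ 10 → on.
(2, 8): 8² ≡ 12, rhs ≡ 12 → on.
(1, 0): 0² ≡ 0, rhs ≡ 8 → off.

2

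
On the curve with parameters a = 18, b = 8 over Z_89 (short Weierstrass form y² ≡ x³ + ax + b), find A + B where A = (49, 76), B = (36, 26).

(13, 83)

(49, 76) + (36, 26). λ = (26 - 76)/(36 - 49) ≡ 39/76 mod 89. 76⁻¹ ≡ 41 (mod 89) since 76·41 = 3116 ≡ 1, so λ ≡ 86.
  x = λ² - 49 - 36 = 7396 - 85 ≡ 13; y = λ·(49 - 13) - 76 ≡ 83. → (13, 83)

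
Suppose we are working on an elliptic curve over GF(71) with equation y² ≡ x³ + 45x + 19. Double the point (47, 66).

tangent at (47, 66): λ = (3·47² + 45)/(2·66) ≡ 69/61. 61⁻¹ ≡ 7 (mod 71), so λ ≡ 69·7 ≡ 57.
  x = λ² - 47 - 47 = 3249 - 94 ≡ 31; y = λ·(47 - 31) - 66 ≡ 65. → (31, 65)

(31, 65)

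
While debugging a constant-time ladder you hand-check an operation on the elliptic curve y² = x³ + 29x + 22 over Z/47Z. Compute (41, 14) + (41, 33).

The two points share x = 41 and their y-coordinates satisfy 14 + 33 ≡ 0 (mod 47), so they are inverses. Their sum is 𝒪.

O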